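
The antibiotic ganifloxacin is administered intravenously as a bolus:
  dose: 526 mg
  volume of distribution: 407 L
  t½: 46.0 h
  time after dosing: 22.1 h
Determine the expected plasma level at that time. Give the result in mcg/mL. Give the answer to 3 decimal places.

C₀ = Dose / Vd = 526.0 / 407 = 1.292 mg/L
k = ln2 / t½ = 0.693147 / 46.0 = 0.01507 h⁻¹
C = C₀ · e^(−k·t) = 1.292 × e^(−0.01507 × 22.1)
  = 1.292 × 0.7167 = 0.9260 mg/L
(0.9260 mg/L = 0.9260 mcg/mL)

0.926 mcg/mL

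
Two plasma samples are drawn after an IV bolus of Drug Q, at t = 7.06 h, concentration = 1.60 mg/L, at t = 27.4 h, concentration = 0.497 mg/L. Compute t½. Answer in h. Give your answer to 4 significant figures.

k = ln(C₁/C₂) / (t₂ − t₁) = ln(1.60/0.497) / (27.4 − 7.06)
  = 1.169 / 20.34 = 0.05747 h⁻¹
t½ = ln2 / k = 0.693147 / 0.05747 = 12.06 h

12.06 h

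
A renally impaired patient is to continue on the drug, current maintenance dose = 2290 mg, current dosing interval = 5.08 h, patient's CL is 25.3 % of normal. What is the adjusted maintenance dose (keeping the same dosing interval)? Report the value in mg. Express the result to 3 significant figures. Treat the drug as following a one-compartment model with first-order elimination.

To keep the same average steady-state level, dosing rate must scale with clearance.
CL ratio = 25.3 / 100 = 0.2530
New dose (same interval) = 2290 × 0.2530 = 579.4 mg

579 mg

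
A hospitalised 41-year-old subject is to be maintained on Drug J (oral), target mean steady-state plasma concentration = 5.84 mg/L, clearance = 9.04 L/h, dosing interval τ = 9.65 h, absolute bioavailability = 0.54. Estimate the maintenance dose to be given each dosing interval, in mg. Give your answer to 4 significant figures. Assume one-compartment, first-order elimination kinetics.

943.4 mg

At steady state, F × (Dose/τ) = Css × CL.
Dose = Css × CL × τ / F = 5.84 × 9.040 × 9.65 / 0.54 = 943.4 mg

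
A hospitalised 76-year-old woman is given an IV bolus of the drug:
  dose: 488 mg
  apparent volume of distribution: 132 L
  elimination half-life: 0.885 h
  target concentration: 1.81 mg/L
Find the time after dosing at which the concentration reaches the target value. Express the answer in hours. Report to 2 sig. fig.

0.91 h

C₀ = Dose / Vd = 488.0 / 132 = 3.697 mg/L
k = ln2 / t½ = 0.693147 / 0.885 = 0.7832 h⁻¹
t = ln(C₀ / C) / k = ln(3.697 / 1.81) / 0.7832
  = ln(2.043) / 0.7832 = 0.7144 / 0.7832 = 0.9122 h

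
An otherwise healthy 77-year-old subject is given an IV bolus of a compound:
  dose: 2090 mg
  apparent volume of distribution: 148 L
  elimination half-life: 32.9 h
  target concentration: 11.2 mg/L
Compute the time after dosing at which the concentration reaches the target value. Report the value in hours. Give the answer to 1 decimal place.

11.0 h

C₀ = Dose / Vd = 2090 / 148 = 14.12 mg/L
k = ln2 / t½ = 0.693147 / 32.9 = 0.02107 h⁻¹
t = ln(C₀ / C) / k = ln(14.12 / 11.2) / 0.02107
  = ln(1.261) / 0.02107 = 0.2319 / 0.02107 = 11.01 h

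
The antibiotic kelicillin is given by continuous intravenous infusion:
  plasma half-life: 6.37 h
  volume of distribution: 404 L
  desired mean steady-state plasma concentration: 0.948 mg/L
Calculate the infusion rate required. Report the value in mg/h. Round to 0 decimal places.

42 mg/h

k = ln2 / t½ = 0.693147 / 6.37 = 0.1088 h⁻¹
CL = k × Vd = 0.1088 × 404 = 43.96 L/h
At steady state, infusion rate R₀ = Css × CL = 0.948 × 43.96 = 41.67 mg/h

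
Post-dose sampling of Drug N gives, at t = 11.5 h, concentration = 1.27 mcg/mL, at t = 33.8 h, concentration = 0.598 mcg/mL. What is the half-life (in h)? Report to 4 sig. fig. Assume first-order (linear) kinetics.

k = ln(C₁/C₂) / (t₂ − t₁) = ln(1.27/0.598) / (33.8 − 11.5)
  = 0.7532 / 22.30 = 0.03378 h⁻¹
t½ = ln2 / k = 0.693147 / 0.03378 = 20.52 h

20.52 h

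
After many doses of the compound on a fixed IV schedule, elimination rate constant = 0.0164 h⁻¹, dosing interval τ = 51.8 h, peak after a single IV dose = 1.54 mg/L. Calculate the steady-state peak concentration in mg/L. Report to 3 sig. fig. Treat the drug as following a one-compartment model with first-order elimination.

e^(−kτ) = e^(−0.01640 × 51.8) = 0.4276
Accumulation ratio R = 1 / (1 − e^(−kτ)) = 1 / (1 − 0.4276) = 1.747
Steady-state peak = C₀ × R = 1.54 × 1.747 = 2.690 mg/L

2.69 mg/L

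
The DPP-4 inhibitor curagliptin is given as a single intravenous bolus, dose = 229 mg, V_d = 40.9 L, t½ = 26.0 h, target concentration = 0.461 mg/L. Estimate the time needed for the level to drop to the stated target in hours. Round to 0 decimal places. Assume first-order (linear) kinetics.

94 h

C₀ = Dose / Vd = 229.0 / 40.9 = 5.599 mg/L
k = ln2 / t½ = 0.693147 / 26.0 = 0.02666 h⁻¹
t = ln(C₀ / C) / k = ln(5.599 / 0.461) / 0.02666
  = ln(12.15) / 0.02666 = 2.497 / 0.02666 = 93.66 h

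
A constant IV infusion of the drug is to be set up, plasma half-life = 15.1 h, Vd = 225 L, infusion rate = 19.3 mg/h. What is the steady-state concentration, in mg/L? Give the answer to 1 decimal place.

k = ln2 / t½ = 0.693147 / 15.1 = 0.04590 h⁻¹
CL = k × Vd = 0.04590 × 225 = 10.33 L/h
At steady state Css = R₀ / CL = 19.3 / 10.33 = 1.868 mg/L

1.9 mg/L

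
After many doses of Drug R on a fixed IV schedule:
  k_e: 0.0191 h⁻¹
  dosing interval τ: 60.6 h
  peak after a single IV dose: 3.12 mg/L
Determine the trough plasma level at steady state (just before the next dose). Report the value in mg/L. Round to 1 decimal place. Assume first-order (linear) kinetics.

1.4 mg/L

e^(−kτ) = e^(−0.01910 × 60.6) = 0.3143
Accumulation ratio R = 1 / (1 − e^(−kτ)) = 1 / (1 − 0.3143) = 1.458
Steady-state trough = C₀ × R × e^(−kτ) = 3.12 × 1.458 × 0.3143 = 1.430 mg/L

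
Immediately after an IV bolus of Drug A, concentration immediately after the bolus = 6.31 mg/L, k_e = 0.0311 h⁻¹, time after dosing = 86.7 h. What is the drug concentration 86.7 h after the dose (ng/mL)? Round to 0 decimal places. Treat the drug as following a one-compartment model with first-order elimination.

C = C₀ · e^(−k·t) = 6.310 × e^(−0.03110 × 86.7)
  = 6.310 × 0.06745 = 0.4256 mg/L
Convert: 0.4256 mg/L × 1000 = 425.6 ng/mL

426 ng/mL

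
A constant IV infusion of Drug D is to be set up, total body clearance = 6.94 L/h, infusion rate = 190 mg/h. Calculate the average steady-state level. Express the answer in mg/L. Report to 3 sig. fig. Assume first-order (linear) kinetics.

At steady state Css = R₀ / CL = 190 / 6.940 = 27.38 mg/L

27.4 mg/L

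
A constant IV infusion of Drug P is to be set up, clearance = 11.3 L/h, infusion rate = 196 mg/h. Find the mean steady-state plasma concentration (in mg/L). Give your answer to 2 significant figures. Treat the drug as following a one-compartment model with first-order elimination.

At steady state Css = R₀ / CL = 196 / 11.30 = 17.35 mg/L

17 mg/L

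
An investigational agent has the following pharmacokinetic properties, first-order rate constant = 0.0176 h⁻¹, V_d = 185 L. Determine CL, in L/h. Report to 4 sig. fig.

CL = k × Vd = 0.0176 × 185 = 3.256 L/h

3.256 L/h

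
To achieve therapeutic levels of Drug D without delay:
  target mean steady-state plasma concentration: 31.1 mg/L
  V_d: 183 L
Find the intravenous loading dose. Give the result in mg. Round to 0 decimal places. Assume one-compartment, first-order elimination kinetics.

5691 mg

LD = Css × Vd = 31.1 × 183 = 5691 mg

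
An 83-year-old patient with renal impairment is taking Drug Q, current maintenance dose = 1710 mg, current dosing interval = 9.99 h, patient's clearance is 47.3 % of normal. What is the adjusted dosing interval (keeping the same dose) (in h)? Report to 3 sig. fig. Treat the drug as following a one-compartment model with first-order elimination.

21.1 h

To keep the same average steady-state level, dosing rate must scale with clearance.
CL ratio = 47.3 / 100 = 0.4730
New interval (same dose) = 9.99 / 0.4730 = 21.12 h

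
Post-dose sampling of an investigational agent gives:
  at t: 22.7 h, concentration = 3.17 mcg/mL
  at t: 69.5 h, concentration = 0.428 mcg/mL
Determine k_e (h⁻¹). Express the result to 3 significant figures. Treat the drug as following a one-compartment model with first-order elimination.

0.0428 h⁻¹

k = ln(C₁/C₂) / (t₂ − t₁) = ln(3.17/0.428) / (69.5 − 22.7)
  = 2.002 / 46.80 = 0.04278 h⁻¹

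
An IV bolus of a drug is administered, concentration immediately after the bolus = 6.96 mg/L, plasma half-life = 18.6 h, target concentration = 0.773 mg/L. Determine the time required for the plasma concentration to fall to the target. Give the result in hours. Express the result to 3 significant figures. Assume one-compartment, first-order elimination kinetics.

59.0 h

k = ln2 / t½ = 0.693147 / 18.6 = 0.03727 h⁻¹
t = ln(C₀ / C) / k = ln(6.960 / 0.773) / 0.03727
  = ln(9.004) / 0.03727 = 2.198 / 0.03727 = 58.98 h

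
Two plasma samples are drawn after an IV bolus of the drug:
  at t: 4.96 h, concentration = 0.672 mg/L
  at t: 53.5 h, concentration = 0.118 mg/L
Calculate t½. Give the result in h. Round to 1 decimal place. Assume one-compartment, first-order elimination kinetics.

k = ln(C₁/C₂) / (t₂ − t₁) = ln(0.672/0.118) / (53.5 − 4.96)
  = 1.740 / 48.54 = 0.03585 h⁻¹
t½ = ln2 / k = 0.693147 / 0.03585 = 19.33 h

19.3 h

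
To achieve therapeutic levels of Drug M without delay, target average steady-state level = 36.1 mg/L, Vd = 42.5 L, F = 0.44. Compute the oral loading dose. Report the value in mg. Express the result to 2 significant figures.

3500 mg

LD = Css × Vd / F = 36.1 × 42.5 / 0.44 = 3487 mg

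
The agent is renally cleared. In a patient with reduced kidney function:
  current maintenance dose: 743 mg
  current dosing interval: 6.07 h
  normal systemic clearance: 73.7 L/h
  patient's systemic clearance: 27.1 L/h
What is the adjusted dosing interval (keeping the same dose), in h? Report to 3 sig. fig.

16.5 h

To keep the same average steady-state level, dosing rate must scale with clearance.
CL ratio = 27.1 / 73.7 = 0.3677
New interval (same dose) = 6.07 / 0.3677 = 16.51 h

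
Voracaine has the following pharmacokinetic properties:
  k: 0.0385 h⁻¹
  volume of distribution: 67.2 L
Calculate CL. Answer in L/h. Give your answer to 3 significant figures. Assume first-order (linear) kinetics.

2.59 L/h

CL = k × Vd = 0.0385 × 67.2 = 2.587 L/h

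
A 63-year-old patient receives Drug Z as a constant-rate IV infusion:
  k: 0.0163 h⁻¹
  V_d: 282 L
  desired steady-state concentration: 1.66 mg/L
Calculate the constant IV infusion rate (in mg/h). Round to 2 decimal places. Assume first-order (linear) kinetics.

CL = k × Vd = 0.01630 × 282 = 4.597 L/h
At steady state, infusion rate R₀ = Css × CL = 1.66 × 4.597 = 7.631 mg/h

7.63 mg/h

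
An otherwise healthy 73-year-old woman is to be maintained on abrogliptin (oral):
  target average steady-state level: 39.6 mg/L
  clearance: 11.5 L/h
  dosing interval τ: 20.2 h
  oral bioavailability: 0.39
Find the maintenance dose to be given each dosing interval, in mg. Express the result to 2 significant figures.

At steady state, F × (Dose/τ) = Css × CL.
Dose = Css × CL × τ / F = 39.6 × 11.50 × 20.2 / 0.39 = 23590 mg

24000 mg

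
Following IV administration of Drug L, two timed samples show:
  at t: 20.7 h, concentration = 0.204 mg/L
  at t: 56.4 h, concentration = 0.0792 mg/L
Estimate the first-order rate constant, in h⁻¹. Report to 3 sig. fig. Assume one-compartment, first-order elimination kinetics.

0.0265 h⁻¹

k = ln(C₁/C₂) / (t₂ − t₁) = ln(0.204/0.0792) / (56.4 − 20.7)
  = 0.9461 / 35.70 = 0.02650 h⁻¹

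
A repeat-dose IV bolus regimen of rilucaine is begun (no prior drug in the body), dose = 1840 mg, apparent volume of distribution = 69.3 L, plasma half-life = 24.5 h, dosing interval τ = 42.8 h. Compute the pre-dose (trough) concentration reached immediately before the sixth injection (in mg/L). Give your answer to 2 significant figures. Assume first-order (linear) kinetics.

C₀ per dose = Dose / Vd = 1840 / 69.3 = 26.55 mg/L
k = ln2 / t½ = 0.693147 / 24.5 = 0.02829 h⁻¹
Fraction remaining after one interval: r = e^(−kτ) = e^(−0.02829 × 42.8) = 0.2980
Before dose 6, 5 doses have been given (aged 1τ, 2τ, 3τ, 4τ, 5τ).
C_trough = C₀ × (r + r² + … + r^5) = C₀ × r(1−r^5)/(1−r)
        = 26.55 × 0.2980 × (1 − 0.002350) / (1 − 0.2980) = 11.24 mg/L

11 mg/L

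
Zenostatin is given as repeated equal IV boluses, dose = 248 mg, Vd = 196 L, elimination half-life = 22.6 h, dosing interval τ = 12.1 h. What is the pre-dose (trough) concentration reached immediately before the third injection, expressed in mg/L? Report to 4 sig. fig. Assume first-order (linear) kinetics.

1.475 mg/L

C₀ per dose = Dose / Vd = 248 / 196 = 1.265 mg/L
k = ln2 / t½ = 0.693147 / 22.6 = 0.03067 h⁻¹
Fraction remaining after one interval: r = e^(−kτ) = e^(−0.03067 × 12.1) = 0.6900
Before dose 3, 2 doses have been given (aged 1τ, 2τ).
C_trough = C₀ × (r + r²) = 1.265 × (0.6900 + 0.4761) = 1.475 mg/L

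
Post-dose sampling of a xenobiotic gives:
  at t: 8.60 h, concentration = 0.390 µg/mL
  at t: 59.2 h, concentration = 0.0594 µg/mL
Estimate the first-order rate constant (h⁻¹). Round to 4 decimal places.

k = ln(C₁/C₂) / (t₂ − t₁) = ln(0.390/0.0594) / (59.2 − 8.60)
  = 1.882 / 50.60 = 0.03719 h⁻¹

0.0372 h⁻¹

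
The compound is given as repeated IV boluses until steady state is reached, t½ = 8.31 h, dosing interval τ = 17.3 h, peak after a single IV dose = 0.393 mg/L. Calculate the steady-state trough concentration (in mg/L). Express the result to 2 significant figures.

k = ln2 / t½ = 0.693147 / 8.31 = 0.08341 h⁻¹
e^(−kτ) = e^(−0.08341 × 17.3) = 0.2362
Accumulation ratio R = 1 / (1 − e^(−kτ)) = 1 / (1 − 0.2362) = 1.309
Steady-state trough = C₀ × R × e^(−kτ) = 0.393 × 1.309 × 0.2362 = 0.1215 mg/L

0.12 mg/L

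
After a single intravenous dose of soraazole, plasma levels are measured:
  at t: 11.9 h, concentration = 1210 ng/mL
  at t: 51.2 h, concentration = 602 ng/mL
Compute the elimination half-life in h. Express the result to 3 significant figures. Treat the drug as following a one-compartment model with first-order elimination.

39.0 h

k = ln(C₁/C₂) / (t₂ − t₁) = ln(1210/602) / (51.2 − 11.9)
  = 0.6981 / 39.30 = 0.01776 h⁻¹
t½ = ln2 / k = 0.693147 / 0.01776 = 39.03 h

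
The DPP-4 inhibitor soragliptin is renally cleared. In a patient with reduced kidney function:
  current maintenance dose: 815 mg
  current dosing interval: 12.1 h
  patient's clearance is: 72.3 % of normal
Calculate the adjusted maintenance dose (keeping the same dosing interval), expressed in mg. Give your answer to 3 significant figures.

589 mg

To keep the same average steady-state level, dosing rate must scale with clearance.
CL ratio = 72.3 / 100 = 0.7230
New dose (same interval) = 815 × 0.7230 = 589.2 mg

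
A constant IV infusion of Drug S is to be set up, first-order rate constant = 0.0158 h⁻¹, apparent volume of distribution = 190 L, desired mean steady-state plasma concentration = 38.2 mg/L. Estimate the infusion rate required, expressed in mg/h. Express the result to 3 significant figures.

CL = k × Vd = 0.01580 × 190 = 3.002 L/h
At steady state, infusion rate R₀ = Css × CL = 38.2 × 3.002 = 114.7 mg/h

115 mg/h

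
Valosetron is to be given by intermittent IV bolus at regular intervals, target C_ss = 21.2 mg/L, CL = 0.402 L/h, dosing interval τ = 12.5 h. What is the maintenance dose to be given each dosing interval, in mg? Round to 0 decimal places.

At steady state, Dose/τ = Css × CL.
Dose = Css × CL × τ = 21.2 × 0.4020 × 12.5 = 106.5 mg

107 mg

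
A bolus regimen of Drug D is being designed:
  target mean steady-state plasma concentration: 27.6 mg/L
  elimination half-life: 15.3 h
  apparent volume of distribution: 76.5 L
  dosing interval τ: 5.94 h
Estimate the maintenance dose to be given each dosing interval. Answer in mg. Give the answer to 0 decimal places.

k = ln2 / t½ = 0.693147 / 15.3 = 0.04530 h⁻¹
CL = k × Vd = 0.04530 × 76.5 = 3.465 L/h
At steady state, Dose/τ = Css × CL.
Dose = Css × CL × τ = 27.6 × 3.465 × 5.94 = 568.1 mg

568 mg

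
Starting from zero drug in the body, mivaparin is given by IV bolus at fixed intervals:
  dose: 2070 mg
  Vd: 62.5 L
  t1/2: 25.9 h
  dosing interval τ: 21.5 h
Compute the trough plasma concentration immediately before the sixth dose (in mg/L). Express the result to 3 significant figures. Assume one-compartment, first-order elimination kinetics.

40.2 mg/L

C₀ per dose = Dose / Vd = 2070 / 62.5 = 33.12 mg/L
k = ln2 / t½ = 0.693147 / 25.9 = 0.02676 h⁻¹
Fraction remaining after one interval: r = e^(−kτ) = e^(−0.02676 × 21.5) = 0.5625
Before dose 6, 5 doses have been given (aged 1τ, 2τ, 3τ, 4τ, 5τ).
C_trough = C₀ × (r + r² + … + r^5) = C₀ × r(1−r^5)/(1−r)
        = 33.12 × 0.5625 × (1 − 0.05631) / (1 − 0.5625) = 40.19 mg/L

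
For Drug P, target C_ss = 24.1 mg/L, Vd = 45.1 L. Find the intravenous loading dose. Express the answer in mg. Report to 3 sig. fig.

LD = Css × Vd = 24.1 × 45.1 = 1087 mg

1090 mg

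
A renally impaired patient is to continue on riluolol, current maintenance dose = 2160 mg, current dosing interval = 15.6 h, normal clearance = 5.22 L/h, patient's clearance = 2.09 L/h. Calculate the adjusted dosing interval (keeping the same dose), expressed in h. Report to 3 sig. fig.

39.0 h

To keep the same average steady-state level, dosing rate must scale with clearance.
CL ratio = 2.09 / 5.22 = 0.4004
New interval (same dose) = 15.6 / 0.4004 = 38.96 h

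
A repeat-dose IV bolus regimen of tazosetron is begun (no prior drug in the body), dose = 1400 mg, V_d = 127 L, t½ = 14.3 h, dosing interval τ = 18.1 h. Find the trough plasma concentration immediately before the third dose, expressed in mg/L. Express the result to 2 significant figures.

C₀ per dose = Dose / Vd = 1400 / 127 = 11.02 mg/L
k = ln2 / t½ = 0.693147 / 14.3 = 0.04847 h⁻¹
Fraction remaining after one interval: r = e^(−kτ) = e^(−0.04847 × 18.1) = 0.4159
Before dose 3, 2 doses have been given (aged 1τ, 2τ).
C_trough = C₀ × (r + r²) = 11.02 × (0.4159 + 0.1730) = 6.490 mg/L

6.5 mg/L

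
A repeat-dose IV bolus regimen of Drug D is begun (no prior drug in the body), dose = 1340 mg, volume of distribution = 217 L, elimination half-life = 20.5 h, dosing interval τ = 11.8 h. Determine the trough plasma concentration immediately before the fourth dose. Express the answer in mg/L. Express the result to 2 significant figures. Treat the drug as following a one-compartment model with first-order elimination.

C₀ per dose = Dose / Vd = 1340 / 217 = 6.175 mg/L
k = ln2 / t½ = 0.693147 / 20.5 = 0.03381 h⁻¹
Fraction remaining after one interval: r = e^(−kτ) = e^(−0.03381 × 11.8) = 0.6710
Before dose 4, 3 doses have been given (aged 1τ, 2τ, 3τ).
C_trough = C₀ × (r + r² + … + r^3) = C₀ × r(1−r^3)/(1−r)
        = 6.175 × 0.6710 × (1 − 0.3021) / (1 − 0.6710) = 8.789 mg/L

8.8 mg/L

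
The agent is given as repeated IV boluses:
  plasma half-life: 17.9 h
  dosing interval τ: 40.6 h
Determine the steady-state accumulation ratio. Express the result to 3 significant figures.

k = ln2 / t½ = 0.693147 / 17.9 = 0.03872 h⁻¹
e^(−kτ) = e^(−0.03872 × 40.6) = 0.2076
Accumulation ratio R = 1 / (1 − e^(−kτ)) = 1 / (1 − 0.2076) = 1.262

1.26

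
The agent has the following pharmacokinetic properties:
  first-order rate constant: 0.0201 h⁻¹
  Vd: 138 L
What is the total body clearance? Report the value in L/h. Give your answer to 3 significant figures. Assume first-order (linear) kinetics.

CL = k × Vd = 0.0201 × 138 = 2.774 L/h

2.77 L/h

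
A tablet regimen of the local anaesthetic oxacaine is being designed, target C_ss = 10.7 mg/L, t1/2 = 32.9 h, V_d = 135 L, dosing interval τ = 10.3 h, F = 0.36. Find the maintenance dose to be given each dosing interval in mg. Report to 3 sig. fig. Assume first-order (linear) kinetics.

871 mg

k = ln2 / t½ = 0.693147 / 32.9 = 0.02107 h⁻¹
CL = k × Vd = 0.02107 × 135 = 2.844 L/h
At steady state, F × (Dose/τ) = Css × CL.
Dose = Css × CL × τ / F = 10.7 × 2.844 × 10.3 / 0.36 = 870.7 mg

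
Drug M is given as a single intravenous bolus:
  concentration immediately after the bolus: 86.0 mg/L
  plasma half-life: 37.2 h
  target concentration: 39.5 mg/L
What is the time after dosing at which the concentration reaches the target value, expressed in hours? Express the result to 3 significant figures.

k = ln2 / t½ = 0.693147 / 37.2 = 0.01863 h⁻¹
t = ln(C₀ / C) / k = ln(86.00 / 39.5) / 0.01863
  = ln(2.177) / 0.01863 = 0.7779 / 0.01863 = 41.76 h

41.8 h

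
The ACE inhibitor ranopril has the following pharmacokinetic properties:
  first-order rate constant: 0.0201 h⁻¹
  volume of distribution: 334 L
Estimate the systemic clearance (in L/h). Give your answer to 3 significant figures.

CL = k × Vd = 0.0201 × 334 = 6.713 L/h

6.71 L/h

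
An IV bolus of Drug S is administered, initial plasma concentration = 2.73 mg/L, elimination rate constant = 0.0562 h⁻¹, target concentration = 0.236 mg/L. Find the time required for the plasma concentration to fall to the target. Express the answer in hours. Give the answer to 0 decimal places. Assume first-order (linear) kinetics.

44 h

t = ln(C₀ / C) / k = ln(2.730 / 0.236) / 0.05620
  = ln(11.57) / 0.05620 = 2.448 / 0.05620 = 43.56 h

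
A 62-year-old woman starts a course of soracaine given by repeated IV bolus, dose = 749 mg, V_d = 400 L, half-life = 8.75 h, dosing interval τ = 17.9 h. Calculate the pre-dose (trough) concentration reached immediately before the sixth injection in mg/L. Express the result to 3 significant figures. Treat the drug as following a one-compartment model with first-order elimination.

C₀ per dose = Dose / Vd = 749 / 400 = 1.873 mg/L
k = ln2 / t½ = 0.693147 / 8.75 = 0.07922 h⁻¹
Fraction remaining after one interval: r = e^(−kτ) = e^(−0.07922 × 17.9) = 0.2422
Before dose 6, 5 doses have been given (aged 1τ, 2τ, 3τ, 4τ, 5τ).
C_trough = C₀ × (r + r² + … + r^5) = C₀ × r(1−r^5)/(1−r)
        = 1.873 × 0.2422 × (1 − 0.0008334) / (1 − 0.2422) = 0.5981 mg/L

0.598 mg/L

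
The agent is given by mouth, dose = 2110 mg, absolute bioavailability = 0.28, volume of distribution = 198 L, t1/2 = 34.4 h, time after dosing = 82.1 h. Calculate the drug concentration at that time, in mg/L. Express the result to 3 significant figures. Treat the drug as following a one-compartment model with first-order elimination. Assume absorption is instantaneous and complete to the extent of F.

Amount reaching circulation = F × Dose = 0.28 × 2110 = 590.8 mg
C₀ = F·Dose / Vd = 590.8 / 198 = 2.984 mg/L
k = ln2 / t½ = 0.693147 / 34.4 = 0.02015 h⁻¹
C = C₀ · e^(−k·t) = 2.984 × e^(−0.02015 × 82.1)
  = 2.984 × 0.1912 = 0.5705 mg/L

0.571 mg/L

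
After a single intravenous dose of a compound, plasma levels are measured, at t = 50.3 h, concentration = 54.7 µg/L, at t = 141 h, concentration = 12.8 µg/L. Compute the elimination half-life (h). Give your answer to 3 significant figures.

43.3 h

k = ln(C₁/C₂) / (t₂ − t₁) = ln(54.7/12.8) / (141 − 50.3)
  = 1.452 / 90.70 = 0.01601 h⁻¹
t½ = ln2 / k = 0.693147 / 0.01601 = 43.29 h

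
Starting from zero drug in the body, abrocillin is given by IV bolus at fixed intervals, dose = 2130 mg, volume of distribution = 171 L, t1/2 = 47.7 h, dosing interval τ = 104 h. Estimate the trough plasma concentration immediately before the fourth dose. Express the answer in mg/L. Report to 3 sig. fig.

3.49 mg/L

C₀ per dose = Dose / Vd = 2130 / 171 = 12.46 mg/L
k = ln2 / t½ = 0.693147 / 47.7 = 0.01453 h⁻¹
Fraction remaining after one interval: r = e^(−kτ) = e^(−0.01453 × 104) = 0.2207
Before dose 4, 3 doses have been given (aged 1τ, 2τ, 3τ).
C_trough = C₀ × (r + r² + … + r^3) = C₀ × r(1−r^3)/(1−r)
        = 12.46 × 0.2207 × (1 − 0.01075) / (1 − 0.2207) = 3.491 mg/L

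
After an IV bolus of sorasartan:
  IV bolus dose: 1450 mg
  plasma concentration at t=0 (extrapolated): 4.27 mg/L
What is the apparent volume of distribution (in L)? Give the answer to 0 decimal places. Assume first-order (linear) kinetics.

340 L

Vd = Dose / C₀ = 1450 / 4.27 = 339.6 L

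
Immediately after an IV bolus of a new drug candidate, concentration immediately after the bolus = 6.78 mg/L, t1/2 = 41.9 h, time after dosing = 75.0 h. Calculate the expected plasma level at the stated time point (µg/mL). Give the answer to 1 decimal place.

2.0 µg/mL

k = ln2 / t½ = 0.693147 / 41.9 = 0.01654 h⁻¹
C = C₀ · e^(−k·t) = 6.780 × e^(−0.01654 × 75.0)
  = 6.780 × 0.2892 = 1.961 mg/L
(1.961 mg/L = 1.961 µg/mL)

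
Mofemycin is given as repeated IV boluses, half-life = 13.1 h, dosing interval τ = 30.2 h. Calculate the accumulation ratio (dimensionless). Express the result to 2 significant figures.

1.3

k = ln2 / t½ = 0.693147 / 13.1 = 0.05291 h⁻¹
e^(−kτ) = e^(−0.05291 × 30.2) = 0.2023
Accumulation ratio R = 1 / (1 − e^(−kτ)) = 1 / (1 − 0.2023) = 1.254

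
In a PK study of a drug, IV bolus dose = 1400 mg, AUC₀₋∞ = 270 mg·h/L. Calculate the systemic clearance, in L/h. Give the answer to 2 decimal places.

5.19 L/h

CL = Dose / AUC = 1400 / 270 = 5.185 L/h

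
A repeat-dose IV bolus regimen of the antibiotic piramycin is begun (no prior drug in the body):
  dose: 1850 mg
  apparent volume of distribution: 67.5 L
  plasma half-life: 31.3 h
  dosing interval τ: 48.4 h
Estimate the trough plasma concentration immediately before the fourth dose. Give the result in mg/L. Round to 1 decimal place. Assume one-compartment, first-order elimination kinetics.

C₀ per dose = Dose / Vd = 1850 / 67.5 = 27.41 mg/L
k = ln2 / t½ = 0.693147 / 31.3 = 0.02215 h⁻¹
Fraction remaining after one interval: r = e^(−kτ) = e^(−0.02215 × 48.4) = 0.3423
Before dose 4, 3 doses have been given (aged 1τ, 2τ, 3τ).
C_trough = C₀ × (r + r² + … + r^3) = C₀ × r(1−r^3)/(1−r)
        = 27.41 × 0.3423 × (1 − 0.04011) / (1 − 0.3423) = 13.69 mg/L

13.7 mg/L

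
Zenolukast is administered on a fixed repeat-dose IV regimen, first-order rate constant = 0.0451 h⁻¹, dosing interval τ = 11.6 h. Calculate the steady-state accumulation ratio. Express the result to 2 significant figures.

e^(−kτ) = e^(−0.04510 × 11.6) = 0.5926
Accumulation ratio R = 1 / (1 − e^(−kτ)) = 1 / (1 − 0.5926) = 2.455

2.5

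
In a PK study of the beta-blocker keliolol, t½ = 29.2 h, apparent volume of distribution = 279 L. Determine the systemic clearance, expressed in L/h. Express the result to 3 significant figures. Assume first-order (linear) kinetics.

6.62 L/h

k = ln2 / t½ = 0.693147 / 29.2 = 0.02374 h⁻¹
CL = k × Vd = 0.02374 × 279 = 6.623 L/h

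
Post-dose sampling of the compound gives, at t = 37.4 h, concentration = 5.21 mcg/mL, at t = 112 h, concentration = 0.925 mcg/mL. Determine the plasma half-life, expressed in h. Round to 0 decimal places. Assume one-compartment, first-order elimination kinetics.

30 h

k = ln(C₁/C₂) / (t₂ − t₁) = ln(5.21/0.925) / (112 − 37.4)
  = 1.729 / 74.60 = 0.02318 h⁻¹
t½ = ln2 / k = 0.693147 / 0.02318 = 29.90 h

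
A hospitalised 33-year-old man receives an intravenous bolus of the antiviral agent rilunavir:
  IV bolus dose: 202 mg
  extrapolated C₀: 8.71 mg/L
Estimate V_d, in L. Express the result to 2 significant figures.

23 L

Vd = Dose / C₀ = 202.0 / 8.71 = 23.19 L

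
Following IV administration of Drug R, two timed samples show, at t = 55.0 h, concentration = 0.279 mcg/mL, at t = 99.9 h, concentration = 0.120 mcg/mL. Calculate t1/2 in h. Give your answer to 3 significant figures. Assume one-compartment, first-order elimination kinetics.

k = ln(C₁/C₂) / (t₂ − t₁) = ln(0.279/0.120) / (99.9 − 55.0)
  = 0.8437 / 44.90 = 0.01879 h⁻¹
t½ = ln2 / k = 0.693147 / 0.01879 = 36.89 h

36.9 h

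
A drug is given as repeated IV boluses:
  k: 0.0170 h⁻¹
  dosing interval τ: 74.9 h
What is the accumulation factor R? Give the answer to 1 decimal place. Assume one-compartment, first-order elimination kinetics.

e^(−kτ) = e^(−0.01700 × 74.9) = 0.2799
Accumulation ratio R = 1 / (1 − e^(−kτ)) = 1 / (1 − 0.2799) = 1.389

1.4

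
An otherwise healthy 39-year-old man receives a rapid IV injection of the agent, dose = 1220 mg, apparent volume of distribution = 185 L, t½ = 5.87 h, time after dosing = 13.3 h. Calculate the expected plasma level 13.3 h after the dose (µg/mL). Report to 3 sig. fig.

1.37 µg/mL

C₀ = Dose / Vd = 1220 / 185 = 6.595 mg/L
k = ln2 / t½ = 0.693147 / 5.87 = 0.1181 h⁻¹
C = C₀ · e^(−k·t) = 6.595 × e^(−0.1181 × 13.3)
  = 6.595 × 0.2079 = 1.371 mg/L
(1.371 mg/L = 1.371 µg/mL)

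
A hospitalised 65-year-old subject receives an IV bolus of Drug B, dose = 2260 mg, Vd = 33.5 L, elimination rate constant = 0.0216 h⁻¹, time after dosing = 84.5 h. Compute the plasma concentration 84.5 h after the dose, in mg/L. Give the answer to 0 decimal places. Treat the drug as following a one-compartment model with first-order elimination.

11 mg/L

C₀ = Dose / Vd = 2260 / 33.5 = 67.46 mg/L
C = C₀ · e^(−k·t) = 67.46 × e^(−0.02160 × 84.5)
  = 67.46 × 0.1612 = 10.87 mg/L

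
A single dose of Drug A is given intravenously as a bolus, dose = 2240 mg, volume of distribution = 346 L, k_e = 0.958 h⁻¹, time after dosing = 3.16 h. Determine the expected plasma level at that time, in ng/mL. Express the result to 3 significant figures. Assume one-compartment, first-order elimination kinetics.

C₀ = Dose / Vd = 2240 / 346 = 6.474 mg/L
C = C₀ · e^(−k·t) = 6.474 × e^(−0.9580 × 3.16)
  = 6.474 × 0.04845 = 0.3137 mg/L
Convert: 0.3137 mg/L × 1000 = 313.7 ng/mL

314 ng/mL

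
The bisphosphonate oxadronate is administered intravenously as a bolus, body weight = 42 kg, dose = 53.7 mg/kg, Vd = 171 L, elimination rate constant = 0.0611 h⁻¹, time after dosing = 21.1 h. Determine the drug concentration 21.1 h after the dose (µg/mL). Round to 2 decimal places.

Total dose = 53.7 × 42 = 2255 mg
C₀ = Dose / Vd = 2255 / 171 = 13.19 mg/L
C = C₀ · e^(−k·t) = 13.19 × e^(−0.06110 × 21.1)
  = 13.19 × 0.2755 = 3.634 mg/L
(3.634 mg/L = 3.634 µg/mL)

3.63 µg/mL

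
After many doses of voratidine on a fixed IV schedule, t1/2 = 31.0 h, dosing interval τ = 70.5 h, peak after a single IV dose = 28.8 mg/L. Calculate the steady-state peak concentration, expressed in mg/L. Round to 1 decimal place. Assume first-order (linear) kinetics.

k = ln2 / t½ = 0.693147 / 31.0 = 0.02236 h⁻¹
e^(−kτ) = e^(−0.02236 × 70.5) = 0.2067
Accumulation ratio R = 1 / (1 − e^(−kτ)) = 1 / (1 − 0.2067) = 1.261
Steady-state peak = C₀ × R = 28.8 × 1.261 = 36.32 mg/L

36.3 mg/L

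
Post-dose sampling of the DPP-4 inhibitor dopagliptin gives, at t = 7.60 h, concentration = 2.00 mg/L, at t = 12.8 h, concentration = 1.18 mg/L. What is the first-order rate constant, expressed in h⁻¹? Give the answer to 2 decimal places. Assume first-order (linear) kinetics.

0.10 h⁻¹

k = ln(C₁/C₂) / (t₂ − t₁) = ln(2.00/1.18) / (12.8 − 7.60)
  = 0.5276 / 5.200 = 0.1015 h⁻¹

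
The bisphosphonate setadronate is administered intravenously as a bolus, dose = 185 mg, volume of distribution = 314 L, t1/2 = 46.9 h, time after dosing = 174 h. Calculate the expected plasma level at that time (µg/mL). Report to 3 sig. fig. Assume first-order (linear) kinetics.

C₀ = Dose / Vd = 185.0 / 314 = 0.5892 mg/L
k = ln2 / t½ = 0.693147 / 46.9 = 0.01478 h⁻¹
C = C₀ · e^(−k·t) = 0.5892 × e^(−0.01478 × 174)
  = 0.5892 × 0.07640 = 0.04501 mg/L
(0.04501 mg/L = 0.04501 µg/mL)

0.0450 µg/mL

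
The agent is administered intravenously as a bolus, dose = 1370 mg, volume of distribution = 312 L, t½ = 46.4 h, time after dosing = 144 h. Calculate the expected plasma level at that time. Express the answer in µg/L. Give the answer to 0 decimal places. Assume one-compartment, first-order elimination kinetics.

C₀ = Dose / Vd = 1370 / 312 = 4.391 mg/L
k = ln2 / t½ = 0.693147 / 46.4 = 0.01494 h⁻¹
C = C₀ · e^(−k·t) = 4.391 × e^(−0.01494 × 144)
  = 4.391 × 0.1163 = 0.5107 mg/L
Convert: 0.5107 mg/L × 1000 = 510.7 µg/L

511 µg/L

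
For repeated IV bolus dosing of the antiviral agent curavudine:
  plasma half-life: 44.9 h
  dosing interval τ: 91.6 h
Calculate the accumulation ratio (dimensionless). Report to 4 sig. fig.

1.321

k = ln2 / t½ = 0.693147 / 44.9 = 0.01544 h⁻¹
e^(−kτ) = e^(−0.01544 × 91.6) = 0.2431
Accumulation ratio R = 1 / (1 − e^(−kτ)) = 1 / (1 − 0.2431) = 1.321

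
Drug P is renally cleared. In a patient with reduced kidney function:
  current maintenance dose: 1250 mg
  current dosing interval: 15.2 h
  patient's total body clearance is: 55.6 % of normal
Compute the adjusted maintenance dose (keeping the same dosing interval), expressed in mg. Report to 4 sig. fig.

To keep the same average steady-state level, dosing rate must scale with clearance.
CL ratio = 55.6 / 100 = 0.5560
New dose (same interval) = 1250 × 0.5560 = 695.0 mg

695.0 mg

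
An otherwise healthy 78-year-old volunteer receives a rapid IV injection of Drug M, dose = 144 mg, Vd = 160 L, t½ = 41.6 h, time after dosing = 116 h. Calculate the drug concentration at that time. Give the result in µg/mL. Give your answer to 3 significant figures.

C₀ = Dose / Vd = 144.0 / 160 = 0.9000 mg/L
k = ln2 / t½ = 0.693147 / 41.6 = 0.01666 h⁻¹
C = C₀ · e^(−k·t) = 0.9000 × e^(−0.01666 × 116)
  = 0.9000 × 0.1448 = 0.1303 mg/L
(0.1303 mg/L = 0.1303 µg/mL)

0.130 µg/mL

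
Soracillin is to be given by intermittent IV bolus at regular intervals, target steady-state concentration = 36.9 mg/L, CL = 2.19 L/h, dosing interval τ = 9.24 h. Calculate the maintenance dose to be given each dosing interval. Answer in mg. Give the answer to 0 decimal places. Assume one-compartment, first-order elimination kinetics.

747 mg

At steady state, Dose/τ = Css × CL.
Dose = Css × CL × τ = 36.9 × 2.190 × 9.24 = 746.7 mg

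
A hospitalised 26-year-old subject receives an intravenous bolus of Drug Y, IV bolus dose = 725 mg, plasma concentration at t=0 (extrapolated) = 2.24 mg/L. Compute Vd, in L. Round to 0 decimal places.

Vd = Dose / C₀ = 725.0 / 2.24 = 323.7 L

324 L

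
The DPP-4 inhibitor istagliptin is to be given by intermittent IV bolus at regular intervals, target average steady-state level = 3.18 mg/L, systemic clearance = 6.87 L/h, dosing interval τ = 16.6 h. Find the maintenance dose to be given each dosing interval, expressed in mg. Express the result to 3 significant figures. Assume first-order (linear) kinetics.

363 mg

At steady state, Dose/τ = Css × CL.
Dose = Css × CL × τ = 3.18 × 6.870 × 16.6 = 362.7 mg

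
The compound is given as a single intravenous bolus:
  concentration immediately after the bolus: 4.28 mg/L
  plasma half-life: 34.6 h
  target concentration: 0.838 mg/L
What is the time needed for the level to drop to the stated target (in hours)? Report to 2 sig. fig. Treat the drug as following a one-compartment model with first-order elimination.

81 h

k = ln2 / t½ = 0.693147 / 34.6 = 0.02003 h⁻¹
t = ln(C₀ / C) / k = ln(4.280 / 0.838) / 0.02003
  = ln(5.107) / 0.02003 = 1.631 / 0.02003 = 81.43 h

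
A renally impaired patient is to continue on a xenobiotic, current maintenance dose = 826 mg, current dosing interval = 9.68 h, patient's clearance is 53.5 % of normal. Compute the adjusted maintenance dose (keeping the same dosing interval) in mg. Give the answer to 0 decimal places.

To keep the same average steady-state level, dosing rate must scale with clearance.
CL ratio = 53.5 / 100 = 0.5350
New dose (same interval) = 826 × 0.5350 = 441.9 mg

442 mg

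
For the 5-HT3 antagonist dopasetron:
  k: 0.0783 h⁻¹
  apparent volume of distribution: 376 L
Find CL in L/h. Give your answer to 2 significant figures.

CL = k × Vd = 0.0783 × 376 = 29.44 L/h

29 L/h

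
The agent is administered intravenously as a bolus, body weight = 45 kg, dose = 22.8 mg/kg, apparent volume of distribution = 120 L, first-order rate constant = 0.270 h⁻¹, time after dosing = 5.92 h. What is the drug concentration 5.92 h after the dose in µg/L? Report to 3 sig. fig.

1730 µg/L

Total dose = 22.8 × 45 = 1026 mg
C₀ = Dose / Vd = 1026 / 120 = 8.550 mg/L
C = C₀ · e^(−k·t) = 8.550 × e^(−0.2700 × 5.92)
  = 8.550 × 0.2022 = 1.729 mg/L
Convert: 1.729 mg/L × 1000 = 1729 µg/L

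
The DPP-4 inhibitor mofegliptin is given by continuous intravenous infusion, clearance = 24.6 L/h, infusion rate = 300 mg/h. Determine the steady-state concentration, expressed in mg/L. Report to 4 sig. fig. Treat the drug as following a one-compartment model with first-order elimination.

At steady state Css = R₀ / CL = 300 / 24.60 = 12.20 mg/L

12.20 mg/L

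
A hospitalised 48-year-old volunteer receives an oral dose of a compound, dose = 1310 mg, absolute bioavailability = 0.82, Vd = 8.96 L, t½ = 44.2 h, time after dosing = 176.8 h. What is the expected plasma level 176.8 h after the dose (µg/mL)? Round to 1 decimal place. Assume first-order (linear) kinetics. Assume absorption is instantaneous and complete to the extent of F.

Amount reaching circulation = F × Dose = 0.82 × 1310 = 1074 mg
C₀ = F·Dose / Vd = 1074 / 8.96 = 119.9 mg/L
k = ln2 / t½ = 0.693147 / 44.2 = 0.01568 h⁻¹
t / t½ = 176.8 / 44.2 = 4 half-lives
C = C₀ × (1/2)^4 = 119.9 × 0.06250 = 7.494 mg/L
(7.494 mg/L = 7.494 µg/mL)

7.5 µg/mL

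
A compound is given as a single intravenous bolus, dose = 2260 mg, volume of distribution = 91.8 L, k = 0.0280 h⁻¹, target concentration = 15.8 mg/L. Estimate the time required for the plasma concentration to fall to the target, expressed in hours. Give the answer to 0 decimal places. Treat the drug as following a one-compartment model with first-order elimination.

C₀ = Dose / Vd = 2260 / 91.8 = 24.62 mg/L
t = ln(C₀ / C) / k = ln(24.62 / 15.8) / 0.02800
  = ln(1.558) / 0.02800 = 0.4434 / 0.02800 = 15.84 h

16 h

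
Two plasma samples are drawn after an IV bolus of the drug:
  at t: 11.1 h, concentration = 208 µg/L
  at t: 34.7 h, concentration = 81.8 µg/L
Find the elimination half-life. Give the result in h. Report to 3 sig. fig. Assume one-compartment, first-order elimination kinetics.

k = ln(C₁/C₂) / (t₂ − t₁) = ln(208/81.8) / (34.7 − 11.1)
  = 0.9333 / 23.60 = 0.03955 h⁻¹
t½ = ln2 / k = 0.693147 / 0.03955 = 17.53 h

17.5 h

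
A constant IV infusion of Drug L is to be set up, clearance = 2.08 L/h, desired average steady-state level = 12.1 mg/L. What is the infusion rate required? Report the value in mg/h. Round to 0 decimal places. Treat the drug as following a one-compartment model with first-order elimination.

At steady state, infusion rate R₀ = Css × CL = 12.1 × 2.080 = 25.17 mg/h

25 mg/h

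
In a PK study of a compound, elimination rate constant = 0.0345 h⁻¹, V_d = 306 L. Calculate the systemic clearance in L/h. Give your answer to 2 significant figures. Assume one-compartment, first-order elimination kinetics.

CL = k × Vd = 0.0345 × 306 = 10.56 L/h

11 L/h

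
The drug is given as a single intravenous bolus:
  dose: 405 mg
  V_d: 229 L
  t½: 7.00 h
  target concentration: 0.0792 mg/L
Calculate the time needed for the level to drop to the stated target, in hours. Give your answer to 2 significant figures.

C₀ = Dose / Vd = 405.0 / 229 = 1.769 mg/L
k = ln2 / t½ = 0.693147 / 7.00 = 0.09902 h⁻¹
t = ln(C₀ / C) / k = ln(1.769 / 0.0792) / 0.09902
  = ln(22.34) / 0.09902 = 3.106 / 0.09902 = 31.37 h

31 h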